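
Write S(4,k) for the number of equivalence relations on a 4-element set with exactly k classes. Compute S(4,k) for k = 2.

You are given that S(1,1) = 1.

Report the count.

7

[2] T[2,1]:1*1+0=1 · T[2,2]:2*0+1=1
[3] T[3,1]:1*1+0=1 · T[3,2]:2*1+1=3
[4] T[4,2]:2*3+1=7
Read S(4,2) = 7.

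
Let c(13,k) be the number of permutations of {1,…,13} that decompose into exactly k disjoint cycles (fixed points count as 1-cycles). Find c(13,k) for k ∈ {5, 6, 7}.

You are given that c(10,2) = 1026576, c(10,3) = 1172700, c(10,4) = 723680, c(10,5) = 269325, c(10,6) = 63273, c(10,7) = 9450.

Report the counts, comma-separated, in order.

i=11: T(11,3)=1026576+10·1172700=12753576 | T(11,4)=1172700+10·723680=8409500 | T(11,5)=723680+10·269325=3416930 | T(11,6)=269325+10·63273=902055 | T(11,7)=63273+10·9450=157773
i=12: T(12,4)=12753576+11·8409500=105258076 | T(12,5)=8409500+11·3416930=45995730 | T(12,6)=3416930+11·902055=13339535 | T(12,7)=902055+11·157773=2637558
i=13: T(13,5)=105258076+12·45995730=657206836 | T(13,6)=45995730+12·13339535=206070150 | T(13,7)=13339535+12·2637558=44990231
Read c(13,5) = 657206836, c(13,6) = 206070150, c(13,7) = 44990231.

657206836, 206070150, 44990231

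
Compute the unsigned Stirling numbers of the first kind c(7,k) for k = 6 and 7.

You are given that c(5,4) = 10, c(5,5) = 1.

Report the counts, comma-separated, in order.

21, 1

i=6: T(6,5)=10+5·1=15 | T(6,6)=1+5·0=1
i=7: T(7,6)=15+6·1=21 | T(7,7)=1+6·0=1
Read c(7,6) = 21, c(7,7) = 1.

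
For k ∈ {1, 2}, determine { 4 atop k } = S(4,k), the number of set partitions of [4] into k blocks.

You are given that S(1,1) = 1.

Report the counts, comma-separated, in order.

1, 7

i=2: T(2,1)=0+1·1=1 | T(2,2)=1+2·0=1
i=3: T(3,1)=0+1·1=1 | T(3,2)=1+2·1=3
i=4: T(4,1)=0+1·1=1 | T(4,2)=1+2·3=7
Read S(4,1) = 1, S(4,2) = 7.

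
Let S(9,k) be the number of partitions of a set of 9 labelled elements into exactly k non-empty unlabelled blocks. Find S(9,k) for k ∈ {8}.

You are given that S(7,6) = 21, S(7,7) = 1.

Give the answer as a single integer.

i=8: T(8,7)=21+7·1=28 | T(8,8)=1+8·0=1
i=9: T(9,8)=28+8·1=36
Read S(9,8) = 36.

36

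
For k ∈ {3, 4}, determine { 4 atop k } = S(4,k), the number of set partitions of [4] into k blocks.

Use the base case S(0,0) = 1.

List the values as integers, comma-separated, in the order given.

r1: T_1,1=1×0+1=1
r2: T_2,1=1×1+0=1; T_2,2=2×0+1=1
r3: T_3,2=2×1+1=3; T_3,3=3×0+1=1
r4: T_4,3=3×1+3=6; T_4,4=4×0+1=1
Read S(4,3) = 6, S(4,4) = 1.

6, 1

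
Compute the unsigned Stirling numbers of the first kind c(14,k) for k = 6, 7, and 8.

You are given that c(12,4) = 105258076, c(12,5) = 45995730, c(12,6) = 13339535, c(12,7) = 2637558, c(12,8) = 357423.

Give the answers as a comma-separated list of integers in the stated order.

3336118786, 790943153, 135036473

[13] T[13,5]:12*45995730+105258076=657206836 · T[13,6]:12*13339535+45995730=206070150 · T[13,7]:12*2637558+13339535=44990231 · T[13,8]:12*357423+2637558=6926634
[14] T[14,6]:13*206070150+657206836=3336118786 · T[14,7]:13*44990231+206070150=790943153 · T[14,8]:13*6926634+44990231=135036473
Read c(14,6) = 3336118786, c(14,7) = 790943153, c(14,8) = 135036473.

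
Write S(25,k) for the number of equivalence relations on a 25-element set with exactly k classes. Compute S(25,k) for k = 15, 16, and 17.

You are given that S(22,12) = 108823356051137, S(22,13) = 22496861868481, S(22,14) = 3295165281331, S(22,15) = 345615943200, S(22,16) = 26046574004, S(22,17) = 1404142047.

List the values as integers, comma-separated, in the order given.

4299394655347200, 526655161695960, 48063331393110

@23  (23,13):22496861868481·13+108823356051137→401282560341390, (23,14):3295165281331·14+22496861868481→68629175807115, (23,15):345615943200·15+3295165281331→8479404429331, (23,16):26046574004·16+345615943200→762361127264, (23,17):1404142047·17+26046574004→49916988803
@24  (24,14):68629175807115·14+401282560341390→1362091021641000, (24,15):8479404429331·15+68629175807115→195820242247080, (24,16):762361127264·16+8479404429331→20677182465555, (24,17):49916988803·17+762361127264→1610949936915
@25  (25,15):195820242247080·15+1362091021641000→4299394655347200, (25,16):20677182465555·16+195820242247080→526655161695960, (25,17):1610949936915·17+20677182465555→48063331393110
Read S(25,15) = 4299394655347200, S(25,16) = 526655161695960, S(25,17) = 48063331393110.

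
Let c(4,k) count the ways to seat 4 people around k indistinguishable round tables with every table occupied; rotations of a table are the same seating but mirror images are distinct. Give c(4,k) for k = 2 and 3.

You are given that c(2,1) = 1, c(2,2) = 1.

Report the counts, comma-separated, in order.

11, 6

@3  (3,1):1·2+0→2, (3,2):1·2+1→3, (3,3):0·2+1→1
@4  (4,2):3·3+2→11, (4,3):1·3+3→6
Read c(4,2) = 11, c(4,3) = 6.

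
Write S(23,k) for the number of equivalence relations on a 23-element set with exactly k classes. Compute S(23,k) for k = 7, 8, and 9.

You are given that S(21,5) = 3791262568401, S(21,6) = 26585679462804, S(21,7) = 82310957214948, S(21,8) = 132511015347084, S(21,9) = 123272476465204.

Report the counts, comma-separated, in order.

@22  (22,6):26585679462804·6+3791262568401→163305339345225, (22,7):82310957214948·7+26585679462804→602762379967440, (22,8):132511015347084·8+82310957214948→1142399079991620, (22,9):123272476465204·9+132511015347084→1241963303533920
@23  (23,7):602762379967440·7+163305339345225→4382641999117305, (23,8):1142399079991620·8+602762379967440→9741955019900400, (23,9):1241963303533920·9+1142399079991620→12320068811796900
Read S(23,7) = 4382641999117305, S(23,8) = 9741955019900400, S(23,9) = 12320068811796900.

4382641999117305, 9741955019900400, 12320068811796900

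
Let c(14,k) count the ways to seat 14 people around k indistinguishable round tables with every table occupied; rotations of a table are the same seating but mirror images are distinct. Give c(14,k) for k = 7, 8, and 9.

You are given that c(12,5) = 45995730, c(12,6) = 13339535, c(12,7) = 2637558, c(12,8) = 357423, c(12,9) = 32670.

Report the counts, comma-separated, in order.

r13: T_13,6=12×13339535+45995730=206070150; T_13,7=12×2637558+13339535=44990231; T_13,8=12×357423+2637558=6926634; T_13,9=12×32670+357423=749463
r14: T_14,7=13×44990231+206070150=790943153; T_14,8=13×6926634+44990231=135036473; T_14,9=13×749463+6926634=16669653
Read c(14,7) = 790943153, c(14,8) = 135036473, c(14,9) = 16669653.

790943153, 135036473, 16669653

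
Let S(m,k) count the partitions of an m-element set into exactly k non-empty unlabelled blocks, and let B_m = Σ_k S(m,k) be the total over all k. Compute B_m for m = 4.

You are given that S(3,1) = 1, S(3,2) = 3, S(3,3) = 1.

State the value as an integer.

15

@4  (4,1):1·1+0→1, (4,2):3·2+1→7, (4,3):1·3+3→6, (4,4):0·4+1→1
B_4 = ΣS(4,k) = 1+7+6+1 = 15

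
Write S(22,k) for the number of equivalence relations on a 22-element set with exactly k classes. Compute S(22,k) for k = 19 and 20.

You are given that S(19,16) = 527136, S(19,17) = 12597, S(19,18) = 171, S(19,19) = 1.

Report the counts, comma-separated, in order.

1389850, 23485

i=20: T(20,17)=527136+17·12597=741285 | T(20,18)=12597+18·171=15675 | T(20,19)=171+19·1=190 | T(20,20)=1+20·0=1
i=21: T(21,18)=741285+18·15675=1023435 | T(21,19)=15675+19·190=19285 | T(21,20)=190+20·1=210
i=22: T(22,19)=1023435+19·19285=1389850 | T(22,20)=19285+20·210=23485
Read S(22,19) = 1389850, S(22,20) = 23485.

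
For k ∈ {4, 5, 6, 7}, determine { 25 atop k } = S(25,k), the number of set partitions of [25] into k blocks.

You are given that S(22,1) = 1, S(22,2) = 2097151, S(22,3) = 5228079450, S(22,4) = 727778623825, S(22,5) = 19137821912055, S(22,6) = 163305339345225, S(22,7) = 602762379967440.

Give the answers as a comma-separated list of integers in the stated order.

i=23: T(23,2)=1+2·2097151=4194303 | T(23,3)=2097151+3·5228079450=15686335501 | T(23,4)=5228079450+4·727778623825=2916342574750 | T(23,5)=727778623825+5·19137821912055=96416888184100 | T(23,6)=19137821912055+6·163305339345225=998969857983405 | T(23,7)=163305339345225+7·602762379967440=4382641999117305
i=24: T(24,3)=4194303+3·15686335501=47063200806 | T(24,4)=15686335501+4·2916342574750=11681056634501 | T(24,5)=2916342574750+5·96416888184100=485000783495250 | T(24,6)=96416888184100+6·998969857983405=6090236036084530 | T(24,7)=998969857983405+7·4382641999117305=31677463851804540
i=25: T(25,4)=47063200806+4·11681056634501=46771289738810 | T(25,5)=11681056634501+5·485000783495250=2436684974110751 | T(25,6)=485000783495250+6·6090236036084530=37026417000002430 | T(25,7)=6090236036084530+7·31677463851804540=227832482998716310
Read S(25,4) = 46771289738810, S(25,5) = 2436684974110751, S(25,6) = 37026417000002430, S(25,7) = 227832482998716310.

46771289738810, 2436684974110751, 37026417000002430, 227832482998716310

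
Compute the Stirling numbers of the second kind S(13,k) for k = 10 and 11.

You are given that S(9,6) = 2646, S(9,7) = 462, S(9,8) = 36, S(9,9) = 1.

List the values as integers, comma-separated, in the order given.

39325, 2431

@10  (10,7):462·7+2646→5880, (10,8):36·8+462→750, (10,9):1·9+36→45, (10,10):0·10+1→1
@11  (11,8):750·8+5880→11880, (11,9):45·9+750→1155, (11,10):1·10+45→55, (11,11):0·11+1→1
@12  (12,9):1155·9+11880→22275, (12,10):55·10+1155→1705, (12,11):1·11+55→66
@13  (13,10):1705·10+22275→39325, (13,11):66·11+1705→2431
Read S(13,10) = 39325, S(13,11) = 2431.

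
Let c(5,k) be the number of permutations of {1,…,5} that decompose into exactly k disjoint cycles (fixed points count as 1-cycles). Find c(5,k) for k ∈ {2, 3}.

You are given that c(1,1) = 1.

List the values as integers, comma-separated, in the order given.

50, 35

row 2: T[2][1]=1·1+0=1  T[2][2]=1·0+1=1
row 3: T[3][1]=2·1+0=2  T[3][2]=2·1+1=3  T[3][3]=2·0+1=1
row 4: T[4][1]=3·2+0=6  T[4][2]=3·3+2=11  T[4][3]=3·1+3=6
row 5: T[5][2]=4·11+6=50  T[5][3]=4·6+11=35
Read c(5,2) = 50, c(5,3) = 35.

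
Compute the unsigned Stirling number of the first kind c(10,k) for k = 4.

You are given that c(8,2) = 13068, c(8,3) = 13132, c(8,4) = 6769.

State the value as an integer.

723680

i=9: T(9,3)=13068+8·13132=118124 | T(9,4)=13132+8·6769=67284
i=10: T(10,4)=118124+9·67284=723680
Read c(10,4) = 723680.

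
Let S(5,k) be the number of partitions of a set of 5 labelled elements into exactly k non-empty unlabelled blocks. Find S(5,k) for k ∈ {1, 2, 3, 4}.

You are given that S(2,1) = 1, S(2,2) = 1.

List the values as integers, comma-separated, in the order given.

@3  (3,1):1·1+0→1, (3,2):1·2+1→3, (3,3):0·3+1→1
@4  (4,1):1·1+0→1, (4,2):3·2+1→7, (4,3):1·3+3→6, (4,4):0·4+1→1
@5  (5,1):1·1+0→1, (5,2):7·2+1→15, (5,3):6·3+7→25, (5,4):1·4+6→10
Read S(5,1) = 1, S(5,2) = 15, S(5,3) = 25, S(5,4) = 10.

1, 15, 25, 10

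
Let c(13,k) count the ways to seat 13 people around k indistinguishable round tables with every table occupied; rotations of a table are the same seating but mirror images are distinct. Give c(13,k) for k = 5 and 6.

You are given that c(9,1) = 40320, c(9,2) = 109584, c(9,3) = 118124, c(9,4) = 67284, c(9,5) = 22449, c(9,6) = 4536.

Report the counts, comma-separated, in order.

657206836, 206070150

[10] T[10,2]:9*109584+40320=1026576 · T[10,3]:9*118124+109584=1172700 · T[10,4]:9*67284+118124=723680 · T[10,5]:9*22449+67284=269325 · T[10,6]:9*4536+22449=63273
[11] T[11,3]:10*1172700+1026576=12753576 · T[11,4]:10*723680+1172700=8409500 · T[11,5]:10*269325+723680=3416930 · T[11,6]:10*63273+269325=902055
[12] T[12,4]:11*8409500+12753576=105258076 · T[12,5]:11*3416930+8409500=45995730 · T[12,6]:11*902055+3416930=13339535
[13] T[13,5]:12*45995730+105258076=657206836 · T[13,6]:12*13339535+45995730=206070150
Read c(13,5) = 657206836, c(13,6) = 206070150.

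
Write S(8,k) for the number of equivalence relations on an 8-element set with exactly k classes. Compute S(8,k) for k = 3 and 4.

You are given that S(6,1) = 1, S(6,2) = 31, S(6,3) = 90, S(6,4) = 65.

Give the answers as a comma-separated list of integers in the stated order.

row 7: T[7][2]=2·31+1=63  T[7][3]=3·90+31=301  T[7][4]=4·65+90=350
row 8: T[8][3]=3·301+63=966  T[8][4]=4·350+301=1701
Read S(8,3) = 966, S(8,4) = 1701.

966, 1701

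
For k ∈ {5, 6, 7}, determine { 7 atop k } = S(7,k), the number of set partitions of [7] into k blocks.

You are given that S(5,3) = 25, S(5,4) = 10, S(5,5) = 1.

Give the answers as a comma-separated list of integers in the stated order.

140, 21, 1

row 6: T[6][4]=4·10+25=65  T[6][5]=5·1+10=15  T[6][6]=6·0+1=1
row 7: T[7][5]=5·15+65=140  T[7][6]=6·1+15=21  T[7][7]=7·0+1=1
Read S(7,5) = 140, S(7,6) = 21, S(7,7) = 1.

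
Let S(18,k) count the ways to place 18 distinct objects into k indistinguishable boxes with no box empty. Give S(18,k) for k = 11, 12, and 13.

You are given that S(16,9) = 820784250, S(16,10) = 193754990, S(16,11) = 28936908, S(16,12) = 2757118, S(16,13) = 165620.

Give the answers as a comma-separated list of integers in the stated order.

r17: T_17,10=10×193754990+820784250=2758334150; T_17,11=11×28936908+193754990=512060978; T_17,12=12×2757118+28936908=62022324; T_17,13=13×165620+2757118=4910178
r18: T_18,11=11×512060978+2758334150=8391004908; T_18,12=12×62022324+512060978=1256328866; T_18,13=13×4910178+62022324=125854638
Read S(18,11) = 8391004908, S(18,12) = 1256328866, S(18,13) = 125854638.

8391004908, 1256328866, 125854638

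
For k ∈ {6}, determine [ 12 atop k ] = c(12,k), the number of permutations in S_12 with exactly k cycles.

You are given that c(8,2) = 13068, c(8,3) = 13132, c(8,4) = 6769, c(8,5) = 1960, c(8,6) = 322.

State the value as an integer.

13339535

[9] T[9,3]:8*13132+13068=118124 · T[9,4]:8*6769+13132=67284 · T[9,5]:8*1960+6769=22449 · T[9,6]:8*322+1960=4536
[10] T[10,4]:9*67284+118124=723680 · T[10,5]:9*22449+67284=269325 · T[10,6]:9*4536+22449=63273
[11] T[11,5]:10*269325+723680=3416930 · T[11,6]:10*63273+269325=902055
[12] T[12,6]:11*902055+3416930=13339535
Read c(12,6) = 13339535.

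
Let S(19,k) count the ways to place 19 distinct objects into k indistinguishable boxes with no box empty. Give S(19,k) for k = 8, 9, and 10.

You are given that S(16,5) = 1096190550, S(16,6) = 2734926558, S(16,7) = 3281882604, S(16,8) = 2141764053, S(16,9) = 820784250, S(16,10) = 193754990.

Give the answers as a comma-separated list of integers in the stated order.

1709751003480, 1144614626805, 477297033785

r17: T_17,6=6×2734926558+1096190550=17505749898; T_17,7=7×3281882604+2734926558=25708104786; T_17,8=8×2141764053+3281882604=20415995028; T_17,9=9×820784250+2141764053=9528822303; T_17,10=10×193754990+820784250=2758334150
r18: T_18,7=7×25708104786+17505749898=197462483400; T_18,8=8×20415995028+25708104786=189036065010; T_18,9=9×9528822303+20415995028=106175395755; T_18,10=10×2758334150+9528822303=37112163803
r19: T_19,8=8×189036065010+197462483400=1709751003480; T_19,9=9×106175395755+189036065010=1144614626805; T_19,10=10×37112163803+106175395755=477297033785
Read S(19,8) = 1709751003480, S(19,9) = 1144614626805, S(19,10) = 477297033785.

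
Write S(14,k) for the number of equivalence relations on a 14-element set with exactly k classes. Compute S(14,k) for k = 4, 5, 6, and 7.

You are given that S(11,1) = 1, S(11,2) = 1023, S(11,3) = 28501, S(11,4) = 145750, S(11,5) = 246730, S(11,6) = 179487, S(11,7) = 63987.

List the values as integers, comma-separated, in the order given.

10391745, 40075035, 63436373, 49329280

@12  (12,2):1023·2+1→2047, (12,3):28501·3+1023→86526, (12,4):145750·4+28501→611501, (12,5):246730·5+145750→1379400, (12,6):179487·6+246730→1323652, (12,7):63987·7+179487→627396
@13  (13,3):86526·3+2047→261625, (13,4):611501·4+86526→2532530, (13,5):1379400·5+611501→7508501, (13,6):1323652·6+1379400→9321312, (13,7):627396·7+1323652→5715424
@14  (14,4):2532530·4+261625→10391745, (14,5):7508501·5+2532530→40075035, (14,6):9321312·6+7508501→63436373, (14,7):5715424·7+9321312→49329280
Read S(14,4) = 10391745, S(14,5) = 40075035, S(14,6) = 63436373, S(14,7) = 49329280.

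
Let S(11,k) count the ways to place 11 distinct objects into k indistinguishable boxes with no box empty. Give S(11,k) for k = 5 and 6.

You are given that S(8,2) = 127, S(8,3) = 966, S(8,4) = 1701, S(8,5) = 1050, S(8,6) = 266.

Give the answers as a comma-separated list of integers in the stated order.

246730, 179487

row 9: T[9][3]=3·966+127=3025  T[9][4]=4·1701+966=7770  T[9][5]=5·1050+1701=6951  T[9][6]=6·266+1050=2646
row 10: T[10][4]=4·7770+3025=34105  T[10][5]=5·6951+7770=42525  T[10][6]=6·2646+6951=22827
row 11: T[11][5]=5·42525+34105=246730  T[11][6]=6·22827+42525=179487
Read S(11,5) = 246730, S(11,6) = 179487.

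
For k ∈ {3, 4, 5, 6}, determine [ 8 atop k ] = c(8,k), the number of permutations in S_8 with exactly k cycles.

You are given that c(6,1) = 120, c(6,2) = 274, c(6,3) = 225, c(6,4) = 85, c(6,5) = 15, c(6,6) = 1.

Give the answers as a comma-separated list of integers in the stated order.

13132, 6769, 1960, 322

i=7: T(7,2)=120+6·274=1764 | T(7,3)=274+6·225=1624 | T(7,4)=225+6·85=735 | T(7,5)=85+6·15=175 | T(7,6)=15+6·1=21
i=8: T(8,3)=1764+7·1624=13132 | T(8,4)=1624+7·735=6769 | T(8,5)=735+7·175=1960 | T(8,6)=175+7·21=322
Read c(8,3) = 13132, c(8,4) = 6769, c(8,5) = 1960, c(8,6) = 322.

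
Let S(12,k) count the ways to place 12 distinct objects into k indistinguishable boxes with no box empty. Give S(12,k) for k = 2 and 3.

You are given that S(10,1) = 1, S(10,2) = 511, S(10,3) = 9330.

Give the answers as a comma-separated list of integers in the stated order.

2047, 86526

r11: T_11,1=1×1+0=1; T_11,2=2×511+1=1023; T_11,3=3×9330+511=28501
r12: T_12,2=2×1023+1=2047; T_12,3=3×28501+1023=86526
Read S(12,2) = 2047, S(12,3) = 86526.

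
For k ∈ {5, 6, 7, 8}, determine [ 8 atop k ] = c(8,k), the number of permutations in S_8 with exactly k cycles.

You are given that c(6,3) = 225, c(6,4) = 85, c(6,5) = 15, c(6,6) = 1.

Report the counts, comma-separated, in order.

i=7: T(7,4)=225+6·85=735 | T(7,5)=85+6·15=175 | T(7,6)=15+6·1=21 | T(7,7)=1+6·0=1
i=8: T(8,5)=735+7·175=1960 | T(8,6)=175+7·21=322 | T(8,7)=21+7·1=28 | T(8,8)=1+7·0=1
Read c(8,5) = 1960, c(8,6) = 322, c(8,7) = 28, c(8,8) = 1.

1960, 322, 28, 1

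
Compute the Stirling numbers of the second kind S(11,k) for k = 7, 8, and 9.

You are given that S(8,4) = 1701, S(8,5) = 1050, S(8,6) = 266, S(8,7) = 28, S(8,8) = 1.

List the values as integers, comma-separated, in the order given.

63987, 11880, 1155

@9  (9,5):1050·5+1701→6951, (9,6):266·6+1050→2646, (9,7):28·7+266→462, (9,8):1·8+28→36, (9,9):0·9+1→1
@10  (10,6):2646·6+6951→22827, (10,7):462·7+2646→5880, (10,8):36·8+462→750, (10,9):1·9+36→45
@11  (11,7):5880·7+22827→63987, (11,8):750·8+5880→11880, (11,9):45·9+750→1155
Read S(11,7) = 63987, S(11,8) = 11880, S(11,9) = 1155.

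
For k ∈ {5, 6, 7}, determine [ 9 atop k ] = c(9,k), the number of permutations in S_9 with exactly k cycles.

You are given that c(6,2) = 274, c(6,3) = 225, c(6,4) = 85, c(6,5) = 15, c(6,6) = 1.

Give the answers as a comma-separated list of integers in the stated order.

i=7: T(7,3)=274+6·225=1624 | T(7,4)=225+6·85=735 | T(7,5)=85+6·15=175 | T(7,6)=15+6·1=21 | T(7,7)=1+6·0=1
i=8: T(8,4)=1624+7·735=6769 | T(8,5)=735+7·175=1960 | T(8,6)=175+7·21=322 | T(8,7)=21+7·1=28
i=9: T(9,5)=6769+8·1960=22449 | T(9,6)=1960+8·322=4536 | T(9,7)=322+8·28=546
Read c(9,5) = 22449, c(9,6) = 4536, c(9,7) = 546.

22449, 4536, 546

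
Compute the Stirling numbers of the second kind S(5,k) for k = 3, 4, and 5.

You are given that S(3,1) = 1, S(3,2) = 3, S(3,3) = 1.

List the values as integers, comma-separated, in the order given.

@4  (4,2):3·2+1→7, (4,3):1·3+3→6, (4,4):0·4+1→1
@5  (5,3):6·3+7→25, (5,4):1·4+6→10, (5,5):0·5+1→1
Read S(5,3) = 25, S(5,4) = 10, S(5,5) = 1.

25, 10, 1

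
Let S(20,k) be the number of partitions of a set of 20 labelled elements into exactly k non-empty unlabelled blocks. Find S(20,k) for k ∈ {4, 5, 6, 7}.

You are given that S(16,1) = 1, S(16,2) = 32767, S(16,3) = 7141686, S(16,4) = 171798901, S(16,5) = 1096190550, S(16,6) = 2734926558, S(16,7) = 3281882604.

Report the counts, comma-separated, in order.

r17: T_17,1=1×1+0=1; T_17,2=2×32767+1=65535; T_17,3=3×7141686+32767=21457825; T_17,4=4×171798901+7141686=694337290; T_17,5=5×1096190550+171798901=5652751651; T_17,6=6×2734926558+1096190550=17505749898; T_17,7=7×3281882604+2734926558=25708104786
r18: T_18,2=2×65535+1=131071; T_18,3=3×21457825+65535=64439010; T_18,4=4×694337290+21457825=2798806985; T_18,5=5×5652751651+694337290=28958095545; T_18,6=6×17505749898+5652751651=110687251039; T_18,7=7×25708104786+17505749898=197462483400
r19: T_19,3=3×64439010+131071=193448101; T_19,4=4×2798806985+64439010=11259666950; T_19,5=5×28958095545+2798806985=147589284710; T_19,6=6×110687251039+28958095545=693081601779; T_19,7=7×197462483400+110687251039=1492924634839
r20: T_20,4=4×11259666950+193448101=45232115901; T_20,5=5×147589284710+11259666950=749206090500; T_20,6=6×693081601779+147589284710=4306078895384; T_20,7=7×1492924634839+693081601779=11143554045652
Read S(20,4) = 45232115901, S(20,5) = 749206090500, S(20,6) = 4306078895384, S(20,7) = 11143554045652.

45232115901, 749206090500, 4306078895384, 11143554045652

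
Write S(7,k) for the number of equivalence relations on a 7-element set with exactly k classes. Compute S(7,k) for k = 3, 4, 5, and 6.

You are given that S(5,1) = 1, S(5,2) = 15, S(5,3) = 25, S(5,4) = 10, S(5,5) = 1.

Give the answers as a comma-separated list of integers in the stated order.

r6: T_6,2=2×15+1=31; T_6,3=3×25+15=90; T_6,4=4×10+25=65; T_6,5=5×1+10=15; T_6,6=6×0+1=1
r7: T_7,3=3×90+31=301; T_7,4=4×65+90=350; T_7,5=5×15+65=140; T_7,6=6×1+15=21
Read S(7,3) = 301, S(7,4) = 350, S(7,5) = 140, S(7,6) = 21.

301, 350, 140, 21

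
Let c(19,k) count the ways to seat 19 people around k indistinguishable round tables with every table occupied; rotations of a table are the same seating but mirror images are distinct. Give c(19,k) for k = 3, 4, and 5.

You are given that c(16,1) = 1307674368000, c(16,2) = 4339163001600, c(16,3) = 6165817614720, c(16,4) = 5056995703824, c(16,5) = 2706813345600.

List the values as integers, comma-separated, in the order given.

row 17: T[17][1]=16·1307674368000+0=20922789888000  T[17][2]=16·4339163001600+1307674368000=70734282393600  T[17][3]=16·6165817614720+4339163001600=102992244837120  T[17][4]=16·5056995703824+6165817614720=87077748875904  T[17][5]=16·2706813345600+5056995703824=48366009233424
row 18: T[18][2]=17·70734282393600+20922789888000=1223405590579200  T[18][3]=17·102992244837120+70734282393600=1821602444624640  T[18][4]=17·87077748875904+102992244837120=1583313975727488  T[18][5]=17·48366009233424+87077748875904=909299905844112
row 19: T[19][3]=18·1821602444624640+1223405590579200=34012249593822720  T[19][4]=18·1583313975727488+1821602444624640=30321254007719424  T[19][5]=18·909299905844112+1583313975727488=17950712280921504
Read c(19,3) = 34012249593822720, c(19,4) = 30321254007719424, c(19,5) = 17950712280921504.

34012249593822720, 30321254007719424, 17950712280921504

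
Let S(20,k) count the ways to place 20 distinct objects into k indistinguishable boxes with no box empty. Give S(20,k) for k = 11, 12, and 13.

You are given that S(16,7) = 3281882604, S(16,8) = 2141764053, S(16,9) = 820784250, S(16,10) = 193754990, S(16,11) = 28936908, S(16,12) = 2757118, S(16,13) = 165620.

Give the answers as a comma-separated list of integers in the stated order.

1900842429486, 411016633391, 61068660380

r17: T_17,8=8×2141764053+3281882604=20415995028; T_17,9=9×820784250+2141764053=9528822303; T_17,10=10×193754990+820784250=2758334150; T_17,11=11×28936908+193754990=512060978; T_17,12=12×2757118+28936908=62022324; T_17,13=13×165620+2757118=4910178
r18: T_18,9=9×9528822303+20415995028=106175395755; T_18,10=10×2758334150+9528822303=37112163803; T_18,11=11×512060978+2758334150=8391004908; T_18,12=12×62022324+512060978=1256328866; T_18,13=13×4910178+62022324=125854638
r19: T_19,10=10×37112163803+106175395755=477297033785; T_19,11=11×8391004908+37112163803=129413217791; T_19,12=12×1256328866+8391004908=23466951300; T_19,13=13×125854638+1256328866=2892439160
r20: T_20,11=11×129413217791+477297033785=1900842429486; T_20,12=12×23466951300+129413217791=411016633391; T_20,13=13×2892439160+23466951300=61068660380
Read S(20,11) = 1900842429486, S(20,12) = 411016633391, S(20,13) = 61068660380.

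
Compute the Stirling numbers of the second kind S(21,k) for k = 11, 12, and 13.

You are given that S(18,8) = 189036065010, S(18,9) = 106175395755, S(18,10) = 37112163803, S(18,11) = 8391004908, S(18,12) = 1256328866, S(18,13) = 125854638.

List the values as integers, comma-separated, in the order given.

row 19: T[19][9]=9·106175395755+189036065010=1144614626805  T[19][10]=10·37112163803+106175395755=477297033785  T[19][11]=11·8391004908+37112163803=129413217791  T[19][12]=12·1256328866+8391004908=23466951300  T[19][13]=13·125854638+1256328866=2892439160
row 20: T[20][10]=10·477297033785+1144614626805=5917584964655  T[20][11]=11·129413217791+477297033785=1900842429486  T[20][12]=12·23466951300+129413217791=411016633391  T[20][13]=13·2892439160+23466951300=61068660380
row 21: T[21][11]=11·1900842429486+5917584964655=26826851689001  T[21][12]=12·411016633391+1900842429486=6833042030178  T[21][13]=13·61068660380+411016633391=1204909218331
Read S(21,11) = 26826851689001, S(21,12) = 6833042030178, S(21,13) = 1204909218331.

26826851689001, 6833042030178, 1204909218331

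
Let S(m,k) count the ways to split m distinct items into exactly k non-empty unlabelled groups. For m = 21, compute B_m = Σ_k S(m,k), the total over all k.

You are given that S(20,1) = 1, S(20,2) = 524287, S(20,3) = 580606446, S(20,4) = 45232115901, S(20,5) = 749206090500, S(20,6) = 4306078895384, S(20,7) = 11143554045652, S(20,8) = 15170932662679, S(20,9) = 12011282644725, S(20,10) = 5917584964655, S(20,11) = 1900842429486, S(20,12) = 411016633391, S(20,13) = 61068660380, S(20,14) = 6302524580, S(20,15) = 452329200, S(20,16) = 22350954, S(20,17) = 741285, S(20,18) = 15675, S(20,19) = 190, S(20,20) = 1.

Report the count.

[21] T[21,1]:1*1+0=1 · T[21,2]:2*524287+1=1048575 · T[21,3]:3*580606446+524287=1742343625 · T[21,4]:4*45232115901+580606446=181509070050 · T[21,5]:5*749206090500+45232115901=3791262568401 · T[21,6]:6*4306078895384+749206090500=26585679462804 · T[21,7]:7*11143554045652+4306078895384=82310957214948 · T[21,8]:8*15170932662679+11143554045652=132511015347084 · T[21,9]:9*12011282644725+15170932662679=123272476465204 · T[21,10]:10*5917584964655+12011282644725=71187132291275 · T[21,11]:11*1900842429486+5917584964655=26826851689001 · T[21,12]:12*411016633391+1900842429486=6833042030178 · T[21,13]:13*61068660380+411016633391=1204909218331 · T[21,14]:14*6302524580+61068660380=149304004500 · T[21,15]:15*452329200+6302524580=13087462580 · T[21,16]:16*22350954+452329200=809944464 · T[21,17]:17*741285+22350954=34952799 · T[21,18]:18*15675+741285=1023435 · T[21,19]:19*190+15675=19285 · T[21,20]:20*1+190=210 · T[21,21]:21*0+1=1
B_21 = ΣS(21,k) = 1+1048575+1742343625+181509070050+3791262568401+26585679462804+82310957214948+132511015347084+123272476465204+71187132291275+26826851689001+6833042030178+1204909218331+149304004500+13087462580+809944464+34952799+1023435+19285+210+1 = 474869816156751

474869816156751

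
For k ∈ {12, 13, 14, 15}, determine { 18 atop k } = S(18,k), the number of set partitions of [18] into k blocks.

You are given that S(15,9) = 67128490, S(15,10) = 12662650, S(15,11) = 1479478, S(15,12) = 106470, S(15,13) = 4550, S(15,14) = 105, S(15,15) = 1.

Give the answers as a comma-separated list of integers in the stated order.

1256328866, 125854638, 8408778, 367200

@16  (16,10):12662650·10+67128490→193754990, (16,11):1479478·11+12662650→28936908, (16,12):106470·12+1479478→2757118, (16,13):4550·13+106470→165620, (16,14):105·14+4550→6020, (16,15):1·15+105→120
@17  (17,11):28936908·11+193754990→512060978, (17,12):2757118·12+28936908→62022324, (17,13):165620·13+2757118→4910178, (17,14):6020·14+165620→249900, (17,15):120·15+6020→7820
@18  (18,12):62022324·12+512060978→1256328866, (18,13):4910178·13+62022324→125854638, (18,14):249900·14+4910178→8408778, (18,15):7820·15+249900→367200
Read S(18,12) = 1256328866, S(18,13) = 125854638, S(18,14) = 8408778, S(18,15) = 367200.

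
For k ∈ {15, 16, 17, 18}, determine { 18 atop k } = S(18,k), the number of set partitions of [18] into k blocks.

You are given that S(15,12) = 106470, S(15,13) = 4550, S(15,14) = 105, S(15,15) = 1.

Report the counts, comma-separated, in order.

367200, 9996, 153, 1

r16: T_16,13=13×4550+106470=165620; T_16,14=14×105+4550=6020; T_16,15=15×1+105=120; T_16,16=16×0+1=1
r17: T_17,14=14×6020+165620=249900; T_17,15=15×120+6020=7820; T_17,16=16×1+120=136; T_17,17=17×0+1=1
r18: T_18,15=15×7820+249900=367200; T_18,16=16×136+7820=9996; T_18,17=17×1+136=153; T_18,18=18×0+1=1
Read S(18,15) = 367200, S(18,16) = 9996, S(18,17) = 153, S(18,18) = 1.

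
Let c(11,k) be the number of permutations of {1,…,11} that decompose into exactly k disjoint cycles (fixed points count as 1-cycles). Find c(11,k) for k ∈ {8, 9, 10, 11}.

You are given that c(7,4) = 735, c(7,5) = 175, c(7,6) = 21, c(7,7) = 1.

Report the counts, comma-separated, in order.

18150, 1320, 55, 1

i=8: T(8,5)=735+7·175=1960 | T(8,6)=175+7·21=322 | T(8,7)=21+7·1=28 | T(8,8)=1+7·0=1
i=9: T(9,6)=1960+8·322=4536 | T(9,7)=322+8·28=546 | T(9,8)=28+8·1=36 | T(9,9)=1+8·0=1
i=10: T(10,7)=4536+9·546=9450 | T(10,8)=546+9·36=870 | T(10,9)=36+9·1=45 | T(10,10)=1+9·0=1
i=11: T(11,8)=9450+10·870=18150 | T(11,9)=870+10·45=1320 | T(11,10)=45+10·1=55 | T(11,11)=1+10·0=1
Read c(11,8) = 18150, c(11,9) = 1320, c(11,10) = 55, c(11,11) = 1.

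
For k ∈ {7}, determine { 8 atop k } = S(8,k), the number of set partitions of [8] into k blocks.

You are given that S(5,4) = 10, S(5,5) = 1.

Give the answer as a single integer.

i=6: T(6,5)=10+5·1=15 | T(6,6)=1+6·0=1
i=7: T(7,6)=15+6·1=21 | T(7,7)=1+7·0=1
i=8: T(8,7)=21+7·1=28
Read S(8,7) = 28.

28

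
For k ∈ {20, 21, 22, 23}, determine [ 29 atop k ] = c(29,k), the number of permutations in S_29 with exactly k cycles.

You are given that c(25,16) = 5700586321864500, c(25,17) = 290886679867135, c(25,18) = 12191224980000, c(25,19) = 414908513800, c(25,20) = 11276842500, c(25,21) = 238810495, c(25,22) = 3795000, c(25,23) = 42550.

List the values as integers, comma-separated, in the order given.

124243455209483610, 4285624815406935, 123268226851770, 2918785153245

r26: T_26,17=25×290886679867135+5700586321864500=12972753318542875; T_26,18=25×12191224980000+290886679867135=595667304367135; T_26,19=25×414908513800+12191224980000=22563937825000; T_26,20=25×11276842500+414908513800=696829576300; T_26,21=25×238810495+11276842500=17247104875; T_26,22=25×3795000+238810495=333685495; T_26,23=25×42550+3795000=4858750
r27: T_27,18=26×595667304367135+12972753318542875=28460103232088385; T_27,19=26×22563937825000+595667304367135=1182329687817135; T_27,20=26×696829576300+22563937825000=40681506808800; T_27,21=26×17247104875+696829576300=1145254303050; T_27,22=26×333685495+17247104875=25922927745; T_27,23=26×4858750+333685495=460012995
r28: T_28,19=27×1182329687817135+28460103232088385=60383004803151030; T_28,20=27×40681506808800+1182329687817135=2280730371654735; T_28,21=27×1145254303050+40681506808800=71603372991150; T_28,22=27×25922927745+1145254303050=1845173352165; T_28,23=27×460012995+25922927745=38343278610
r29: T_29,20=28×2280730371654735+60383004803151030=124243455209483610; T_29,21=28×71603372991150+2280730371654735=4285624815406935; T_29,22=28×1845173352165+71603372991150=123268226851770; T_29,23=28×38343278610+1845173352165=2918785153245
Read c(29,20) = 124243455209483610, c(29,21) = 4285624815406935, c(29,22) = 123268226851770, c(29,23) = 2918785153245.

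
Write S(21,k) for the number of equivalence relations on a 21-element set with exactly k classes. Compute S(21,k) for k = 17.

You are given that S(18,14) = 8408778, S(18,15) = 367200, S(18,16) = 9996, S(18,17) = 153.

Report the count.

34952799

@19  (19,15):367200·15+8408778→13916778, (19,16):9996·16+367200→527136, (19,17):153·17+9996→12597
@20  (20,16):527136·16+13916778→22350954, (20,17):12597·17+527136→741285
@21  (21,17):741285·17+22350954→34952799
Read S(21,17) = 34952799.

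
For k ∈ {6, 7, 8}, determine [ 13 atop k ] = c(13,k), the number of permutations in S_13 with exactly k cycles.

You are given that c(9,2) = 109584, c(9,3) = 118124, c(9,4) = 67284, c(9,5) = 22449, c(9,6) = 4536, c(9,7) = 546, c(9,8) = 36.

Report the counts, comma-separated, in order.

[10] T[10,3]:9*118124+109584=1172700 · T[10,4]:9*67284+118124=723680 · T[10,5]:9*22449+67284=269325 · T[10,6]:9*4536+22449=63273 · T[10,7]:9*546+4536=9450 · T[10,8]:9*36+546=870
[11] T[11,4]:10*723680+1172700=8409500 · T[11,5]:10*269325+723680=3416930 · T[11,6]:10*63273+269325=902055 · T[11,7]:10*9450+63273=157773 · T[11,8]:10*870+9450=18150
[12] T[12,5]:11*3416930+8409500=45995730 · T[12,6]:11*902055+3416930=13339535 · T[12,7]:11*157773+902055=2637558 · T[12,8]:11*18150+157773=357423
[13] T[13,6]:12*13339535+45995730=206070150 · T[13,7]:12*2637558+13339535=44990231 · T[13,8]:12*357423+2637558=6926634
Read c(13,6) = 206070150, c(13,7) = 44990231, c(13,8) = 6926634.

206070150, 44990231, 6926634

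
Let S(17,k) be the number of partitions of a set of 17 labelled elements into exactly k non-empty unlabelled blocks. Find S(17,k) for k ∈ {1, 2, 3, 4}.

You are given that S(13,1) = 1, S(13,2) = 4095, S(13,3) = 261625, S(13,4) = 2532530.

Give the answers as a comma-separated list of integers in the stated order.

1, 65535, 21457825, 694337290

i=14: T(14,1)=0+1·1=1 | T(14,2)=1+2·4095=8191 | T(14,3)=4095+3·261625=788970 | T(14,4)=261625+4·2532530=10391745
i=15: T(15,1)=0+1·1=1 | T(15,2)=1+2·8191=16383 | T(15,3)=8191+3·788970=2375101 | T(15,4)=788970+4·10391745=42355950
i=16: T(16,1)=0+1·1=1 | T(16,2)=1+2·16383=32767 | T(16,3)=16383+3·2375101=7141686 | T(16,4)=2375101+4·42355950=171798901
i=17: T(17,1)=0+1·1=1 | T(17,2)=1+2·32767=65535 | T(17,3)=32767+3·7141686=21457825 | T(17,4)=7141686+4·171798901=694337290
Read S(17,1) = 1, S(17,2) = 65535, S(17,3) = 21457825, S(17,4) = 694337290.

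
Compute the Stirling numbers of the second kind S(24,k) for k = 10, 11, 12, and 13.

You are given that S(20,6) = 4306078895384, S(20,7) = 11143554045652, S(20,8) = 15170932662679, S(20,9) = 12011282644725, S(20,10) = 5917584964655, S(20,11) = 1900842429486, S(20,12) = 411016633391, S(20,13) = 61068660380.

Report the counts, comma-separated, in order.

108254081784931500, 63100165695775560, 24930204590758260, 6888836057922000

i=21: T(21,7)=4306078895384+7·11143554045652=82310957214948 | T(21,8)=11143554045652+8·15170932662679=132511015347084 | T(21,9)=15170932662679+9·12011282644725=123272476465204 | T(21,10)=12011282644725+10·5917584964655=71187132291275 | T(21,11)=5917584964655+11·1900842429486=26826851689001 | T(21,12)=1900842429486+12·411016633391=6833042030178 | T(21,13)=411016633391+13·61068660380=1204909218331
i=22: T(22,8)=82310957214948+8·132511015347084=1142399079991620 | T(22,9)=132511015347084+9·123272476465204=1241963303533920 | T(22,10)=123272476465204+10·71187132291275=835143799377954 | T(22,11)=71187132291275+11·26826851689001=366282500870286 | T(22,12)=26826851689001+12·6833042030178=108823356051137 | T(22,13)=6833042030178+13·1204909218331=22496861868481
i=23: T(23,9)=1142399079991620+9·1241963303533920=12320068811796900 | T(23,10)=1241963303533920+10·835143799377954=9593401297313460 | T(23,11)=835143799377954+11·366282500870286=4864251308951100 | T(23,12)=366282500870286+12·108823356051137=1672162773483930 | T(23,13)=108823356051137+13·22496861868481=401282560341390
i=24: T(24,10)=12320068811796900+10·9593401297313460=108254081784931500 | T(24,11)=9593401297313460+11·4864251308951100=63100165695775560 | T(24,12)=4864251308951100+12·1672162773483930=24930204590758260 | T(24,13)=1672162773483930+13·401282560341390=6888836057922000
Read S(24,10) = 108254081784931500, S(24,11) = 63100165695775560, S(24,12) = 24930204590758260, S(24,13) = 6888836057922000.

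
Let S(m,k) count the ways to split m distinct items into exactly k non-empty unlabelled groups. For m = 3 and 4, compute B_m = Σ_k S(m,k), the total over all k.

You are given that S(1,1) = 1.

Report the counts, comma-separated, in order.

[2] T[2,1]:1*1+0=1 · T[2,2]:2*0+1=1
[3] T[3,1]:1*1+0=1 · T[3,2]:2*1+1=3 · T[3,3]:3*0+1=1
[4] T[4,1]:1*1+0=1 · T[4,2]:2*3+1=7 · T[4,3]:3*1+3=6 · T[4,4]:4*0+1=1
B_3 = ΣS(3,k) = 1+3+1 = 5
B_4 = ΣS(4,k) = 1+7+6+1 = 15

5, 15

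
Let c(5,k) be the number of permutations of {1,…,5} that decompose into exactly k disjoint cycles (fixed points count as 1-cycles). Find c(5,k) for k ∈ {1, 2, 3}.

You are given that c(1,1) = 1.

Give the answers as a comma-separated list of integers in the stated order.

row 2: T[2][1]=1·1+0=1  T[2][2]=1·0+1=1
row 3: T[3][1]=2·1+0=2  T[3][2]=2·1+1=3  T[3][3]=2·0+1=1
row 4: T[4][1]=3·2+0=6  T[4][2]=3·3+2=11  T[4][3]=3·1+3=6
row 5: T[5][1]=4·6+0=24  T[5][2]=4·11+6=50  T[5][3]=4·6+11=35
Read c(5,1) = 24, c(5,2) = 50, c(5,3) = 35.

24, 50, 35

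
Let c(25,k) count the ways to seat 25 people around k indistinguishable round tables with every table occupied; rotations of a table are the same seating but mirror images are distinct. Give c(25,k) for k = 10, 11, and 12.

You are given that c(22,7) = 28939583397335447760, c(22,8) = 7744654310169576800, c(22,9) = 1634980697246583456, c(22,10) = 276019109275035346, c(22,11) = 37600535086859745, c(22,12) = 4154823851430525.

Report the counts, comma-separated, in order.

[23] T[23,8]:22*7744654310169576800+28939583397335447760=199321978221066137360 · T[23,9]:22*1634980697246583456+7744654310169576800=43714229649594412832 · T[23,10]:22*276019109275035346+1634980697246583456=7707401101297361068 · T[23,11]:22*37600535086859745+276019109275035346=1103230881185949736 · T[23,12]:22*4154823851430525+37600535086859745=129006659818331295
[24] T[24,9]:23*43714229649594412832+199321978221066137360=1204749260161737632496 · T[24,10]:23*7707401101297361068+43714229649594412832=220984454979433717396 · T[24,11]:23*1103230881185949736+7707401101297361068=33081711368574204996 · T[24,12]:23*129006659818331295+1103230881185949736=4070384057007569521
[25] T[25,10]:24*220984454979433717396+1204749260161737632496=6508376179668146850000 · T[25,11]:24*33081711368574204996+220984454979433717396=1014945527825214637300 · T[25,12]:24*4070384057007569521+33081711368574204996=130770928736755873500
Read c(25,10) = 6508376179668146850000, c(25,11) = 1014945527825214637300, c(25,12) = 130770928736755873500.

6508376179668146850000, 1014945527825214637300, 130770928736755873500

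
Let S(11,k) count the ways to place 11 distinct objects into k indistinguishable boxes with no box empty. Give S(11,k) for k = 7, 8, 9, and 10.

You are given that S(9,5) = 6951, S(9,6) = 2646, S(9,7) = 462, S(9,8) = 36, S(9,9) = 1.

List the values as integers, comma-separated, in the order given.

[10] T[10,6]:6*2646+6951=22827 · T[10,7]:7*462+2646=5880 · T[10,8]:8*36+462=750 · T[10,9]:9*1+36=45 · T[10,10]:10*0+1=1
[11] T[11,7]:7*5880+22827=63987 · T[11,8]:8*750+5880=11880 · T[11,9]:9*45+750=1155 · T[11,10]:10*1+45=55
Read S(11,7) = 63987, S(11,8) = 11880, S(11,9) = 1155, S(11,10) = 55.

63987, 11880, 1155, 55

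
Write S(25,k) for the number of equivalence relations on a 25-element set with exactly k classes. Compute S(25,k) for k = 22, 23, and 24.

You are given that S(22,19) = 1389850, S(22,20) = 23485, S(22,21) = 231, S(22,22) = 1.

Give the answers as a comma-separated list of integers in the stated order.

row 23: T[23][20]=20·23485+1389850=1859550  T[23][21]=21·231+23485=28336  T[23][22]=22·1+231=253  T[23][23]=23·0+1=1
row 24: T[24][21]=21·28336+1859550=2454606  T[24][22]=22·253+28336=33902  T[24][23]=23·1+253=276  T[24][24]=24·0+1=1
row 25: T[25][22]=22·33902+2454606=3200450  T[25][23]=23·276+33902=40250  T[25][24]=24·1+276=300
Read S(25,22) = 3200450, S(25,23) = 40250, S(25,24) = 300.

3200450, 40250, 300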